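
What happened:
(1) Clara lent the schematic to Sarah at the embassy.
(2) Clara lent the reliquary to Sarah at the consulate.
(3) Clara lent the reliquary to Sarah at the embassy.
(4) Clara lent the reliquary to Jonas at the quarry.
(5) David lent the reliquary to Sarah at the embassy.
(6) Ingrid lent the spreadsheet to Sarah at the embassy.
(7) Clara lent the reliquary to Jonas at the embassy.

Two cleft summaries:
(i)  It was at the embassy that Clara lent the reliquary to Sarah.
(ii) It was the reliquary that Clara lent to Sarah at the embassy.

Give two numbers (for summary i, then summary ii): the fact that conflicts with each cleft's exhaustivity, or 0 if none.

(i): focus "at the embassy". Looking for agent = Clara, thing = the reliquary, recipient = Sarah with some other setting — fact (2) has at the consulate there. Refuted.
(ii): focus "the reliquary". Looking for agent = Clara, recipient = Sarah, setting = at the embassy with some other thing — fact (1) has the schematic there. Refuted.

2, 1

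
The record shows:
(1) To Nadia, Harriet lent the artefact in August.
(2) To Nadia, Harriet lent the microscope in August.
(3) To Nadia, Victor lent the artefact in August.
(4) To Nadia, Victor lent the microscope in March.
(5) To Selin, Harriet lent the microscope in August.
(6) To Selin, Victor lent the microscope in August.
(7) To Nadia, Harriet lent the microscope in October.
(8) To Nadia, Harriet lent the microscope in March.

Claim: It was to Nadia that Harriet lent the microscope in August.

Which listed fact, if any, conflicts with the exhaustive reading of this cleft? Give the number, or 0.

The cleft puts "Nadia" in focus and presupposes the open proposition with agent = Harriet, thing = the microscope, setting = in August.
Exhaustivity: Nadia is the only recipient satisfying that background.
Fact (5) shares the background but with recipient = Selin; exhaustivity is violated.

5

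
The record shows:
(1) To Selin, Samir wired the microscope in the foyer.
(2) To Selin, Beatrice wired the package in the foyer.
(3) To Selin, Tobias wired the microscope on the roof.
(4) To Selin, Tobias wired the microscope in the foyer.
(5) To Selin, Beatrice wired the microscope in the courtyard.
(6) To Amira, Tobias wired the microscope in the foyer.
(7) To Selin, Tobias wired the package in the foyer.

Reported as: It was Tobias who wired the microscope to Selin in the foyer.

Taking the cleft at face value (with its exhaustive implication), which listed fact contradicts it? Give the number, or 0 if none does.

1

The cleft puts "Tobias" in focus and presupposes the open proposition with same thing, recipient, setting (the microscope / Selin / in the foyer).
The exhaustive reading says no other agent fits that background.
Fact (1) shares the background but with agent = Samir; exhaustivity is violated.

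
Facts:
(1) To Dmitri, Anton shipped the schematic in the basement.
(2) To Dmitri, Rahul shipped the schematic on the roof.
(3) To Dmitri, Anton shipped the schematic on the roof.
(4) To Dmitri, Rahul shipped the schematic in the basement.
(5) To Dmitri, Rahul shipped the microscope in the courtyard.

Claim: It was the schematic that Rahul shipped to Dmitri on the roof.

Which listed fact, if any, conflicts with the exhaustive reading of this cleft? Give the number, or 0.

0

The cleft puts "the schematic" in focus and presupposes the open proposition with Rahul as agent and Dmitri as recipient and on the roof as setting.
The exhaustive reading says no other thing fits that background.
Every other fact differs from the presupposition on some backgrounded slot, so none challenges the exhaustivity.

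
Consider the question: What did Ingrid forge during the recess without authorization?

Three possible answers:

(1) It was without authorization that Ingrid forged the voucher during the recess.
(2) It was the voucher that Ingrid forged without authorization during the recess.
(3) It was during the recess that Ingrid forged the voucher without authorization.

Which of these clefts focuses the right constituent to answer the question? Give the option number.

The question word "what" targets the direct object.
Option (1) clefts "without authorization" — the manner, not what was asked.
Option (2) clefts "the voucher" — that matches what the question asks about.
Option (3) clefts "during the recess" — the time, not what was asked.
So the congruent reply is (2).

2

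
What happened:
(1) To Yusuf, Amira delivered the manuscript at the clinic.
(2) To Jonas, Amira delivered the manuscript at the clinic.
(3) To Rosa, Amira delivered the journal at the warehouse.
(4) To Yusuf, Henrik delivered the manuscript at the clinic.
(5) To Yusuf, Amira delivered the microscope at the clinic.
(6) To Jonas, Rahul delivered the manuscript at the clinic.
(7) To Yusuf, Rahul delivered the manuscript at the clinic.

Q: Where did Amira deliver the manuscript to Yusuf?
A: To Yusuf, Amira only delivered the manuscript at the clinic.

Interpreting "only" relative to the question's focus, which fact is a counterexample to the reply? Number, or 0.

0

The question "Where did ...?" targets the setting, so in the reply the focus falls on "at the clinic".
So "only" ranges over settings; the rest (agent = Amira, thing = the manuscript, recipient = Yusuf) is presupposed.
No fact keeps agent = Amira, thing = the manuscript, recipient = Yusuf while changing the setting; every other fact differs on something backgrounded. The reply stands.
(Fact (5) would refute a reading with focus on the thing — but that is not what the question asks.)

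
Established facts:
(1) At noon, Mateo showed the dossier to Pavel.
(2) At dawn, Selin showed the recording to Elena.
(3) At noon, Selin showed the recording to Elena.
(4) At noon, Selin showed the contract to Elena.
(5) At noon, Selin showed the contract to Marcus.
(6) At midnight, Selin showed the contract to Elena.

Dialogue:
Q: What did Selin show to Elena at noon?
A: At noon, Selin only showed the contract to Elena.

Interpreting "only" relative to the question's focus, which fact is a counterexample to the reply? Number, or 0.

The question "What did ...?" targets the thing, so in the reply the focus falls on "the contract".
"Only" then excludes alternative things while the background — Selin as agent and Elena as recipient and at noon as setting — is held fixed.
Fact (3) keeps Selin as agent and Elena as recipient and at noon as setting but has thing = the recording; that refutes the reply.
(Fact (6) would refute a reading with focus on the setting — but that is not what the question asks.)

3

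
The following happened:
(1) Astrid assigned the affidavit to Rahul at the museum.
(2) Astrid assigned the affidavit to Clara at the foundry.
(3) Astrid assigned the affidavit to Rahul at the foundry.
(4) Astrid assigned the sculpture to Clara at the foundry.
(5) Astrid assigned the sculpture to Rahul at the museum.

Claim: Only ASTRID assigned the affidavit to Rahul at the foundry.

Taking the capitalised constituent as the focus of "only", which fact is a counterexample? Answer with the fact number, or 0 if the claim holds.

0

Focus (in capitals) is "Astrid" — the agent. "Only" excludes alternative agents while holding fixed thing = the affidavit, recipient = Rahul, setting = at the foundry.
No fact matches thing = the affidavit, recipient = Rahul, setting = at the foundry with a different agent — every other fact differs on at least one backgrounded slot. So no fact refutes it.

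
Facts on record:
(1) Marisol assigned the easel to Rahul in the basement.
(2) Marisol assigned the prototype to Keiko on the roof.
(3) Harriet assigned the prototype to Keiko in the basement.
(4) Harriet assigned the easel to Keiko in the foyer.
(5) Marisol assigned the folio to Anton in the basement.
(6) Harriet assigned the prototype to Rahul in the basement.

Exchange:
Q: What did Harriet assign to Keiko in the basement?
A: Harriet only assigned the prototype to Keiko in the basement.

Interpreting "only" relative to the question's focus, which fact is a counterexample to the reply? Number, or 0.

Answering "What did ...?" puts focus on the thing — here, "the prototype".
So "only" ranges over things; the rest (agent = Harriet, recipient = Keiko, setting = in the basement) is presupposed.
No fact keeps agent = Harriet, recipient = Keiko, setting = in the basement while changing the thing; every other fact differs on something backgrounded. The reply stands.
(Fact (6) would refute a reading with focus on the recipient — but that is not what the question asks.)

0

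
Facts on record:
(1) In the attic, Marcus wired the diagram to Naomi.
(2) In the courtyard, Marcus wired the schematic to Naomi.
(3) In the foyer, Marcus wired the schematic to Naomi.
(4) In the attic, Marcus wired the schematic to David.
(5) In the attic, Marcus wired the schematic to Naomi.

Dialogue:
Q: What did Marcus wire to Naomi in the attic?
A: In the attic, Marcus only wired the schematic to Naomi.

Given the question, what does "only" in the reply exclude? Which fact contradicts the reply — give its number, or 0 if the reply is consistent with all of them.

1

Answering "What did ...?" puts focus on the thing — here, "the schematic".
"Only" then excludes alternative things while the background — same agent, recipient, setting (Marcus / Naomi / in the attic) — is held fixed.
Fact (1) shares the background with a different thing (the diagram) — counterexample.
(Fact (2) would refute a reading with focus on the setting — but that is not what the question asks.)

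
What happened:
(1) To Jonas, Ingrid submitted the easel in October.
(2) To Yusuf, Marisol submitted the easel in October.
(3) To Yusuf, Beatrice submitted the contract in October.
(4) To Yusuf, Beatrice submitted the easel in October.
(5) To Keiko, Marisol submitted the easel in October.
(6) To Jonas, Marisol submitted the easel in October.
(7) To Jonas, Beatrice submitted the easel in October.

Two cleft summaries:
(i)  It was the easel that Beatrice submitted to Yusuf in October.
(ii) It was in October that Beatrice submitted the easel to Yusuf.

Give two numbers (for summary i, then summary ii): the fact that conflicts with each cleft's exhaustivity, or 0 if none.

3, 0

(i): focus "the easel". Looking for same agent, recipient, setting (Beatrice / Yusuf / in October) with some other thing — fact (3) has the contract there. Refuted.
(ii): focus "in October". No fact shares same agent, thing, recipient (Beatrice / the easel / Yusuf) with a different setting. 0.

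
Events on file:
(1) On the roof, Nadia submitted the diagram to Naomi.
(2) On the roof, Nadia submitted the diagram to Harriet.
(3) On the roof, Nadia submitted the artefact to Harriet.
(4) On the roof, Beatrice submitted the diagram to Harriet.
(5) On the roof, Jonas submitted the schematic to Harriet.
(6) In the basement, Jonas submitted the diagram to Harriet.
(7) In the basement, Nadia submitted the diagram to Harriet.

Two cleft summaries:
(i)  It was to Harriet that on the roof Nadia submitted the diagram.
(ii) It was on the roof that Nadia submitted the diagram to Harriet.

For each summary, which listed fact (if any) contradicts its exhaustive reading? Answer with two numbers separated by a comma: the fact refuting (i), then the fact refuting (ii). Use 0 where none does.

1, 7

Summary (i) focuses "Harriet" (the recipient); background same agent, thing, setting (Nadia / the diagram / on the roof). Fact (1) matches that background with recipient = Naomi — refutes (i).
Summary (ii) focuses "on the roof" (the setting); background same agent, thing, recipient (Nadia / the diagram / Harriet). Fact (7) matches that background with setting = in the basement — refutes (ii).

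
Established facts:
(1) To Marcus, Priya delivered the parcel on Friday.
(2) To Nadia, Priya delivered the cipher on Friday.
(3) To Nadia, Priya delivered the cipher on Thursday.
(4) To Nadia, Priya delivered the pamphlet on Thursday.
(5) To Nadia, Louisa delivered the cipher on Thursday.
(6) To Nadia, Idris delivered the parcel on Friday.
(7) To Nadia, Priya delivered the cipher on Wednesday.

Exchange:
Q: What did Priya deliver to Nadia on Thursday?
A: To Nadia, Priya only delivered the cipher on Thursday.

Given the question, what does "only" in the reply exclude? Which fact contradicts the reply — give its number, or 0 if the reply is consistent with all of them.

Answering "What did ...?" puts focus on the thing — here, "the cipher".
So "only" ranges over things; the rest (agent = Priya, recipient = Nadia, setting = on Thursday) is presupposed.
Fact (4) shares the background with a different thing (the pamphlet) — counterexample.
(Fact (2) would refute a reading with focus on the setting — but that is not what the question asks.)

4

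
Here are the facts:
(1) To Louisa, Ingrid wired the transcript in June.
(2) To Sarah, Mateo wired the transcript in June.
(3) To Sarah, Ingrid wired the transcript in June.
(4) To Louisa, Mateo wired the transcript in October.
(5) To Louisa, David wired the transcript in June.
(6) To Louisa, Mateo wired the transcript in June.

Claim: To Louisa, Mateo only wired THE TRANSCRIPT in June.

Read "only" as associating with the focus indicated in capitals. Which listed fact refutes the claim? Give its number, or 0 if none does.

The capitals mark "the transcript" as focus. So "only" rules out other things, with the rest (agent = Mateo, recipient = Louisa, setting = in June) as background.
Every other fact changes something in the background, not just the thing. Nothing refutes the claim.

0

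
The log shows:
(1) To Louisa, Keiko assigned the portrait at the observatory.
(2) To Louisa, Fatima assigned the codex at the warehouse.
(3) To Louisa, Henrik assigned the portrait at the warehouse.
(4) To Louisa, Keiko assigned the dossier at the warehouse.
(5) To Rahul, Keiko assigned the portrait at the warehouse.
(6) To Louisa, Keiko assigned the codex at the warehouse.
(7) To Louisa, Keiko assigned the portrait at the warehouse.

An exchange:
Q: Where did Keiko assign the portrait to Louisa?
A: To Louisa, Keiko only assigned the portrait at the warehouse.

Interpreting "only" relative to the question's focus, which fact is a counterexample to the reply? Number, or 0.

1

The question "Where did ...?" targets the setting, so in the reply the focus falls on "at the warehouse".
"Only" then excludes alternative settings while the background — Keiko as agent and the portrait as thing and Louisa as recipient — is held fixed.
Fact (1) keeps Keiko as agent and the portrait as thing and Louisa as recipient but has setting = at the observatory; that refutes the reply.
(Fact (5) would refute a reading with focus on the recipient — but that is not what the question asks.)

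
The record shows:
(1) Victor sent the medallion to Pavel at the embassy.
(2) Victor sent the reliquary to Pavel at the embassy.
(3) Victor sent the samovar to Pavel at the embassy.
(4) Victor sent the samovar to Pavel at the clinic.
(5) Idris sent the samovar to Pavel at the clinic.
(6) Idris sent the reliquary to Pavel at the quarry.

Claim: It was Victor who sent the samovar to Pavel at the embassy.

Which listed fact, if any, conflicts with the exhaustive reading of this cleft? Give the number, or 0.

0

Focus of the cleft: "Victor" (the agent). Presupposed background: the samovar as thing and Pavel as recipient and at the embassy as setting.
Exhaustivity: Victor is the only agent satisfying that background.
No listed fact matches the background with a different agent. Exhaustivity holds.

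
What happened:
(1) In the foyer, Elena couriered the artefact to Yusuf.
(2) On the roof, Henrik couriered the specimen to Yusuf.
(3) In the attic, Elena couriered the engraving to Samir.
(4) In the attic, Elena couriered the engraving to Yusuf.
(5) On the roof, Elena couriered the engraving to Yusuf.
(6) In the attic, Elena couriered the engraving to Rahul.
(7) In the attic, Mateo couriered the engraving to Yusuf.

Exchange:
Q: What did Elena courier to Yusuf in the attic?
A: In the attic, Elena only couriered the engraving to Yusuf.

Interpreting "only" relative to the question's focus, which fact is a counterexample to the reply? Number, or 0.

Answering "What did ...?" puts focus on the thing — here, "the engraving".
So "only" ranges over things; the rest (agent = Elena, recipient = Yusuf, setting = in the attic) is presupposed.
No fact keeps agent = Elena, recipient = Yusuf, setting = in the attic while changing the thing; every other fact differs on something backgrounded. The reply stands.
(Fact (3) would refute a reading with focus on the recipient — but that is not what the question asks.)

0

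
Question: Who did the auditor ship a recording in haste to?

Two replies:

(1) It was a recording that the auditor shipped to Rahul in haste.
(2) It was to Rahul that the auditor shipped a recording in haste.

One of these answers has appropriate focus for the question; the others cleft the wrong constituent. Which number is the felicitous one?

2

The question word "who" targets the recipient.
Option (1) clefts "a recording" — the direct object, not what was asked.
Option (2) clefts "to Rahul" — that matches what the question asks about.
So the congruent reply is (2).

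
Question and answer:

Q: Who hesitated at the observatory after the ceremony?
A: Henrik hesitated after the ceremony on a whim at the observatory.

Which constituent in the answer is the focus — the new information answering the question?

Henrik

The wh-word "who" asks about the subject (agent).
In the answer, "after the ceremony" and "at the observatory" are given — repeated from the question.
"on a whim" is also new, but it specifies the manner, which is not what the question asks about — so it is not the focus.
The constituent filling the subject (agent) gap is "Henrik"; that is the focus.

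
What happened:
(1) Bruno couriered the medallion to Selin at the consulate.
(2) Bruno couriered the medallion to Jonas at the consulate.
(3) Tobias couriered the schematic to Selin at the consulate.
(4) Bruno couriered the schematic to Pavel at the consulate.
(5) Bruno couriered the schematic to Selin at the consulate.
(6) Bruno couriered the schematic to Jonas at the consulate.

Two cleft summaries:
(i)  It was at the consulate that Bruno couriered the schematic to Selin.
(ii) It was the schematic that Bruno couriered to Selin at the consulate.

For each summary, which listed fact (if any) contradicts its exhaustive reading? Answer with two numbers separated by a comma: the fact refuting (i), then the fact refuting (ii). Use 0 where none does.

(i): focus "at the consulate". No fact shares agent = Bruno, thing = the schematic, recipient = Selin with a different setting. 0.
(ii): focus "the schematic". Looking for agent = Bruno, recipient = Selin, setting = at the consulate with some other thing — fact (1) has the medallion there. Refuted.

0, 1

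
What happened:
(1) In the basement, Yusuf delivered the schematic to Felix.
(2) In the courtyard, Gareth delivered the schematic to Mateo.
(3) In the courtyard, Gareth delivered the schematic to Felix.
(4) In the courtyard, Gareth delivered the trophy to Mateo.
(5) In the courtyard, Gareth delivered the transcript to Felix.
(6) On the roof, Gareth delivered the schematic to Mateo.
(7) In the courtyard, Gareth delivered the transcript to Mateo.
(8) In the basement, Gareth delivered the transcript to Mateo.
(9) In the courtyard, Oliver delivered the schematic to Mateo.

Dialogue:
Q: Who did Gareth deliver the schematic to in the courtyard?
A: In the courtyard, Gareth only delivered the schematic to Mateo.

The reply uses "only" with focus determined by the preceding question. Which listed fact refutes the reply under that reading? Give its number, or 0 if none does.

3

Answering "Who did ... to ...?" puts focus on the recipient — here, "Mateo".
"Only" then excludes alternative recipients while the background — agent = Gareth, thing = the schematic, setting = in the courtyard — is held fixed.
Fact (3) shares the background with a different recipient (Felix) — counterexample.
(Fact (4) would refute a reading with focus on the thing — but that is not what the question asks.)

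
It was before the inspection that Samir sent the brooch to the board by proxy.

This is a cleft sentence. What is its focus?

In an it-cleft "It was X that/who ...", the clefted constituent X is the focus; the that/who-clause expresses the presupposed open proposition.
Here the focus is "before the inspection". The backgrounded (presupposed) material includes "Samir", "the brooch", "to the board" and "by proxy".

before the inspection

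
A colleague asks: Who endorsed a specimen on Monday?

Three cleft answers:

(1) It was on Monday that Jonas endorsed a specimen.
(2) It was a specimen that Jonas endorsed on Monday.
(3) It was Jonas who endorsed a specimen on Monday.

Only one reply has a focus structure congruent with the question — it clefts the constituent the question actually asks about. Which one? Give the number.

The question word "who" targets the subject (agent).
Option (1) clefts "on Monday" — the time, not what was asked.
Option (2) clefts "a specimen" — the direct object, not what was asked.
Option (3) clefts "Jonas" — that matches what the question asks about.
So the congruent reply is (3).

3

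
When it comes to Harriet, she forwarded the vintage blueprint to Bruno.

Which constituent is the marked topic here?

Harriet

The construction explicitly marks "Harriet" as what the sentence is about — the topic.
The remainder of the clause is the comment (what is said about the topic).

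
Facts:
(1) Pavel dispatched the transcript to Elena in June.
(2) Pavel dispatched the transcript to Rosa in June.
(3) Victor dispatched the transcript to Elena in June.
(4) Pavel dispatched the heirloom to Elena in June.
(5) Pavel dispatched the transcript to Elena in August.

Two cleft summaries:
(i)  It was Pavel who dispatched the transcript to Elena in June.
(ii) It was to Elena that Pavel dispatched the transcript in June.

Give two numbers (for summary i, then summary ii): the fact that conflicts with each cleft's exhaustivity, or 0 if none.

Summary (i) focuses "Pavel" (the agent); background thing = the transcript, recipient = Elena, setting = in June. Fact (3) matches that background with agent = Victor — refutes (i).
Summary (ii) focuses "Elena" (the recipient); background agent = Pavel, thing = the transcript, setting = in June. Fact (2) matches that background with recipient = Rosa — refutes (ii).

3, 2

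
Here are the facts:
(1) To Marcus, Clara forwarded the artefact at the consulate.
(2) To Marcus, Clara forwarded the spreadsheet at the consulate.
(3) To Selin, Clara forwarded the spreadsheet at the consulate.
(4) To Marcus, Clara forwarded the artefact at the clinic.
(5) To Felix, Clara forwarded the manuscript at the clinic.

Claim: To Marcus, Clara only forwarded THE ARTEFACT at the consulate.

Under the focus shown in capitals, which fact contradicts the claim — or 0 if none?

2

The capitals mark "the artefact" as focus. So "only" rules out other things, with the rest (agent = Clara, recipient = Marcus, setting = at the consulate) as background.
Fact (2) matches on agent = Clara, recipient = Marcus, setting = at the consulate, but has thing = the spreadsheet instead. That refutes the claim.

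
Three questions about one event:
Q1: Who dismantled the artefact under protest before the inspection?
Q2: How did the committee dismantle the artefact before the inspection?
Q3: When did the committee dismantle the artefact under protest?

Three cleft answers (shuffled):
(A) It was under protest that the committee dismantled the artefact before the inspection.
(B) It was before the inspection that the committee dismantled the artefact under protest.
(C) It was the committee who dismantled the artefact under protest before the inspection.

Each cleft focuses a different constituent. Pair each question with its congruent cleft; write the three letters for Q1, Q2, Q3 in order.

CAB

Q1 asks about the subject (agent); cleft (C) focuses "the committee", which is the subject (agent) — so Q1 → C.
Q2 asks about the manner; cleft (A) focuses "under protest", which is the manner — so Q2 → A.
Q3 asks about the time; cleft (B) focuses "before the inspection", which is the time — so Q3 → B.
Mapping: Q1→C, Q2→A, Q3→B.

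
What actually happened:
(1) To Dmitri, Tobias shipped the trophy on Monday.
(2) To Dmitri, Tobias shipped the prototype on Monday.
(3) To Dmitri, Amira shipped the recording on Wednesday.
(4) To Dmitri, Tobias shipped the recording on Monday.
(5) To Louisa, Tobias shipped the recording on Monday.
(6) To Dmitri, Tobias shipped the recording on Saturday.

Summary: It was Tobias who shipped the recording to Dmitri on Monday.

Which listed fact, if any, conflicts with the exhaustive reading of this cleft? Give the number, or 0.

0

The cleft puts "Tobias" in focus and presupposes the open proposition with thing = the recording, recipient = Dmitri, setting = on Monday.
The exhaustive reading says no other agent fits that background.
No listed fact matches the background with a different agent. Exhaustivity holds.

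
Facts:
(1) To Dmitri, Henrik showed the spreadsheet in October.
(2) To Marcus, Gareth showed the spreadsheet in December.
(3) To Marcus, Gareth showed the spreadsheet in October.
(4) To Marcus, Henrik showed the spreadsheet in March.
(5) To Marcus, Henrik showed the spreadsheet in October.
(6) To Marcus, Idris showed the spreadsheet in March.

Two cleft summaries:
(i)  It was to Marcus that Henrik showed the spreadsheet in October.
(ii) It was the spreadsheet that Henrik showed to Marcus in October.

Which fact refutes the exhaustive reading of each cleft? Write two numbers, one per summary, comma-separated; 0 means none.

1, 0

(i): focus "Marcus". Looking for same agent, thing, setting (Henrik / the spreadsheet / in October) with some other recipient — fact (1) has Dmitri there. Refuted.
(ii): focus "the spreadsheet". No fact shares same agent, recipient, setting (Henrik / Marcus / in October) with a different thing. 0.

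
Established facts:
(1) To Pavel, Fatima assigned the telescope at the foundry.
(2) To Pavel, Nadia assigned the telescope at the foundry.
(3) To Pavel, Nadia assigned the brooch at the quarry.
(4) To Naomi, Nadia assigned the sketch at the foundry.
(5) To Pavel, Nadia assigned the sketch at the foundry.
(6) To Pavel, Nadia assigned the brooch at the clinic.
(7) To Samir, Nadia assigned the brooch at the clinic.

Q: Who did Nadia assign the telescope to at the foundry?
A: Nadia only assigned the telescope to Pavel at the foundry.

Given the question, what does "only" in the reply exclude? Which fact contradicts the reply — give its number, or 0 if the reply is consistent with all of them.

The question "Who did ... to ...?" targets the recipient, so in the reply the focus falls on "Pavel".
So "only" ranges over recipients; the rest (Nadia as agent and the telescope as thing and at the foundry as setting) is presupposed.
No fact keeps Nadia as agent and the telescope as thing and at the foundry as setting while changing the recipient; every other fact differs on something backgrounded. The reply stands.
(Fact (5) would refute a reading with focus on the thing — but that is not what the question asks.)

0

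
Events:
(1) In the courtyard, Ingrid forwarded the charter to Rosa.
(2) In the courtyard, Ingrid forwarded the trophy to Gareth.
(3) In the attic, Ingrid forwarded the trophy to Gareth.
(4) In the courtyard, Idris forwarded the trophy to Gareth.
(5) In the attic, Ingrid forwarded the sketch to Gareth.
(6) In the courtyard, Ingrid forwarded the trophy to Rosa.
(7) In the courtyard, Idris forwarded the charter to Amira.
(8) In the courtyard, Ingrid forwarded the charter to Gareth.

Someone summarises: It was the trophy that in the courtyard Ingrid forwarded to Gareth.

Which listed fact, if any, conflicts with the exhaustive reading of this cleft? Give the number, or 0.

The cleft puts "the trophy" in focus and presupposes the open proposition with same agent, recipient, setting (Ingrid / Gareth / in the courtyard).
Exhaustivity: the trophy is the only thing satisfying that background.
But fact (8) also has same agent, recipient, setting (Ingrid / Gareth / in the courtyard), with thing = the charter — so the exhaustive reading fails.

8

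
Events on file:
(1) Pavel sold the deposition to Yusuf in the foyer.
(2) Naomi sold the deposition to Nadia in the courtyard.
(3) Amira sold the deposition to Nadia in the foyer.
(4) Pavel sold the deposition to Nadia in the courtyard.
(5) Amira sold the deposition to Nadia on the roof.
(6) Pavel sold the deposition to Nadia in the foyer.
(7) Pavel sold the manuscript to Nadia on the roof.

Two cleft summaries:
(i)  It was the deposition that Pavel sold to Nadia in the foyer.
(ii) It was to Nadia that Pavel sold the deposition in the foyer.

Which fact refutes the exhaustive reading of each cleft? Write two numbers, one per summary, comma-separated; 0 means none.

(i): focus "the deposition". No fact shares Pavel as agent and Nadia as recipient and in the foyer as setting with a different thing. 0.
(ii): focus "Nadia". Looking for Pavel as agent and the deposition as thing and in the foyer as setting with some other recipient — fact (1) has Yusuf there. Refuted.

0, 1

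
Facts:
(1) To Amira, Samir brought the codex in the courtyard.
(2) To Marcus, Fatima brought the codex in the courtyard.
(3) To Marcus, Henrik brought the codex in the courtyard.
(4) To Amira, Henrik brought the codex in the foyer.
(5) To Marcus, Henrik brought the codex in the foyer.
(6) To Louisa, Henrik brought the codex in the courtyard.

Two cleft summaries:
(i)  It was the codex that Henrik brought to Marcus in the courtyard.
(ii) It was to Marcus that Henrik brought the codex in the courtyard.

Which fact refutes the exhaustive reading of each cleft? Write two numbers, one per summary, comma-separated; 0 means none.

Summary (i) focuses "the codex" (the thing); background Henrik as agent and Marcus as recipient and in the courtyard as setting. No fact matches that background with a different thing, so 0.
Summary (ii) focuses "Marcus" (the recipient); background Henrik as agent and the codex as thing and in the courtyard as setting. Fact (6) matches that background with recipient = Louisa — refutes (ii).

0, 6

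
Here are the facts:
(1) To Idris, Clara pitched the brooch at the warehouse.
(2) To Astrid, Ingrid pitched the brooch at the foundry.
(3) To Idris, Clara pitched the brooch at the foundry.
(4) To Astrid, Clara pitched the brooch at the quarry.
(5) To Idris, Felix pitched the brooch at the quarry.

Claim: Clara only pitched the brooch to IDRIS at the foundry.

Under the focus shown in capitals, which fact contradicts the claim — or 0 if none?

0

Focus (in capitals) is "Idris" — the recipient. "Only" excludes alternative recipients while holding fixed agent = Clara, thing = the brooch, setting = at the foundry.
No fact matches agent = Clara, thing = the brooch, setting = at the foundry with a different recipient — every other fact differs on at least one backgrounded slot. So no fact refutes it.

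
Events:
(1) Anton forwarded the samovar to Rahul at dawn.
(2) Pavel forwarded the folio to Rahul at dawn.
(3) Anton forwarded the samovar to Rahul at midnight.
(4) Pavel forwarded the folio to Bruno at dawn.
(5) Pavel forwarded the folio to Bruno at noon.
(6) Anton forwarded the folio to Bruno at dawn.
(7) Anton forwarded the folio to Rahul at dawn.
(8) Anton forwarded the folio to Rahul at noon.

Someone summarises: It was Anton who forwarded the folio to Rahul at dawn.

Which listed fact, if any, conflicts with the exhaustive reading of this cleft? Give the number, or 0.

Focus of the cleft: "Anton" (the agent). Presupposed background: the folio as thing and Rahul as recipient and at dawn as setting.
The exhaustive reading says no other agent fits that background.
But fact (2) also has the folio as thing and Rahul as recipient and at dawn as setting, with agent = Pavel — so the exhaustive reading fails.

2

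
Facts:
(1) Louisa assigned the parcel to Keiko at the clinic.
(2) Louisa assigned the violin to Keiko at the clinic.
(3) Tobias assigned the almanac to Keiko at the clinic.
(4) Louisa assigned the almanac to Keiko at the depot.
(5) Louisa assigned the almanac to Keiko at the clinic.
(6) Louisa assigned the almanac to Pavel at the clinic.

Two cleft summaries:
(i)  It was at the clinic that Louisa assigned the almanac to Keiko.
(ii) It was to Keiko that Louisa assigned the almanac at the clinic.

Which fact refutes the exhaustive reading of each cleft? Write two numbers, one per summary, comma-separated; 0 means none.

(i): focus "at the clinic". Looking for same agent, thing, recipient (Louisa / the almanac / Keiko) with some other setting — fact (4) has at the depot there. Refuted.
(ii): focus "Keiko". Looking for same agent, thing, setting (Louisa / the almanac / at the clinic) with some other recipient — fact (6) has Pavel there. Refuted.

4, 6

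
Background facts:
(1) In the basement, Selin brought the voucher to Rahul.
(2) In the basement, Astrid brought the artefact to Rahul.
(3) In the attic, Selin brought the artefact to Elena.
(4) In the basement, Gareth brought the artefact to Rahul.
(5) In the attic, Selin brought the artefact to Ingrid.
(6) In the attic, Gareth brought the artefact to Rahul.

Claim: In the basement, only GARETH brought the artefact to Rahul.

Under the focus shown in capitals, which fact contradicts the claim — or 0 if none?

Focus (in capitals) is "Gareth" — the agent. "Only" excludes alternative agents while holding fixed thing = the artefact, recipient = Rahul, setting = in the basement.
Fact (2) shares the background but differs in agent (Astrid) — a counterexample.

2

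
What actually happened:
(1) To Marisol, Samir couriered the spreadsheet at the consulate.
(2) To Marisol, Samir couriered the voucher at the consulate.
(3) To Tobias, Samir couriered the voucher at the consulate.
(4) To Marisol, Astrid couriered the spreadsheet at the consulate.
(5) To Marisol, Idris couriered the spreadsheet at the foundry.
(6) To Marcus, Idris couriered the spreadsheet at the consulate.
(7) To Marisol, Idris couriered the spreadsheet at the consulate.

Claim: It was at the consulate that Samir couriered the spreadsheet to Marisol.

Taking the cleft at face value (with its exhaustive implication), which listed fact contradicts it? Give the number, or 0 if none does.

0

The cleft puts "at the consulate" in focus and presupposes the open proposition with Samir as agent and the spreadsheet as thing and Marisol as recipient.
The exhaustive reading says no other setting fits that background.
No listed fact matches the background with a different setting. Exhaustivity holds.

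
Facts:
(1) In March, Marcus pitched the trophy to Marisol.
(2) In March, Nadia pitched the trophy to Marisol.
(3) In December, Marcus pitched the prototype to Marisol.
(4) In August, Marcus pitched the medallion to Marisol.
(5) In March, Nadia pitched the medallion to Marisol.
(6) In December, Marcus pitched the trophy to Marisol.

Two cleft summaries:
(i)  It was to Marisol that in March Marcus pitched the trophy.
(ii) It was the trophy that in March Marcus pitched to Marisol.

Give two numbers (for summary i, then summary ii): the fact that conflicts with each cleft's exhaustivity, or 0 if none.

0, 0

(i): focus "Marisol". No fact shares agent = Marcus, thing = the trophy, setting = in March with a different recipient. 0.
(ii): focus "the trophy". No fact shares agent = Marcus, recipient = Marisol, setting = in March with a different thing. 0.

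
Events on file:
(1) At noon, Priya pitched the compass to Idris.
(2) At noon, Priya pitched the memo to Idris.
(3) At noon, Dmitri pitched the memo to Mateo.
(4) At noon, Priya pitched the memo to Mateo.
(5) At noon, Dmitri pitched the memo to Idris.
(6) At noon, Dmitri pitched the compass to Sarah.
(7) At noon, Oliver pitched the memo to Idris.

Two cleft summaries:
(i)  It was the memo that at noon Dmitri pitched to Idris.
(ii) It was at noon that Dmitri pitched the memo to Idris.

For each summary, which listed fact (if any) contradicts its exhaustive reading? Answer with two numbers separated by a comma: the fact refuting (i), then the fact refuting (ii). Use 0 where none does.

Summary (i) focuses "the memo" (the thing); background Dmitri as agent and Idris as recipient and at noon as setting. No fact matches that background with a different thing, so 0.
Summary (ii) focuses "at noon" (the setting); background Dmitri as agent and the memo as thing and Idris as recipient. No fact matches that background with a different setting, so 0.

0, 0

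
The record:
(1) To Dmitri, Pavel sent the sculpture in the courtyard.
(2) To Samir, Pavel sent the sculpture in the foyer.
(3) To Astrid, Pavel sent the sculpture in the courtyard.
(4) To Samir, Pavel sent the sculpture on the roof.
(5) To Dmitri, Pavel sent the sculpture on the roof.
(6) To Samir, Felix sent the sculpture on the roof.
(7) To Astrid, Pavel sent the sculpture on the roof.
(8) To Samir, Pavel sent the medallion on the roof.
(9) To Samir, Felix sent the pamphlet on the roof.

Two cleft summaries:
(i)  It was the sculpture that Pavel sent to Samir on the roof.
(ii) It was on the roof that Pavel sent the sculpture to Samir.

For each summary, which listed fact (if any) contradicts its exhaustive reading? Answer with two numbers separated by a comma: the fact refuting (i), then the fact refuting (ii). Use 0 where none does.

8, 2

(i): focus "the sculpture". Looking for agent = Pavel, recipient = Samir, setting = on the roof with some other thing — fact (8) has the medallion there. Refuted.
(ii): focus "on the roof". Looking for agent = Pavel, thing = the sculpture, recipient = Samir with some other setting — fact (2) has in the foyer there. Refuted.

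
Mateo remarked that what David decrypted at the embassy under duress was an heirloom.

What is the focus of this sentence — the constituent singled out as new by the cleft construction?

an heirloom

In a pseudo-cleft "What ... was X", the post-copular constituent X is the focus.
Here the focus is "an heirloom". The backgrounded (presupposed) material includes "David", "under duress" and "at the embassy".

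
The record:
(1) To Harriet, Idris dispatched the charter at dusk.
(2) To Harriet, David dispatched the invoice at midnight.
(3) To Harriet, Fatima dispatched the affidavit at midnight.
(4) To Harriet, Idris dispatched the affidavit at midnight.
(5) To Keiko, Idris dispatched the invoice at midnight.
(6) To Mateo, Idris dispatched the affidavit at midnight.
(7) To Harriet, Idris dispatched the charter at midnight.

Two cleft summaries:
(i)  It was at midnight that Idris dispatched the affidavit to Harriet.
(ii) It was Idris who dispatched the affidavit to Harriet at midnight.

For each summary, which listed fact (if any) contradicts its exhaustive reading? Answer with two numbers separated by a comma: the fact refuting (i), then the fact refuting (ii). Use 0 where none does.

(i): focus "at midnight". No fact shares same agent, thing, recipient (Idris / the affidavit / Harriet) with a different setting. 0.
(ii): focus "Idris". Looking for same thing, recipient, setting (the affidavit / Harriet / at midnight) with some other agent — fact (3) has Fatima there. Refuted.

0, 3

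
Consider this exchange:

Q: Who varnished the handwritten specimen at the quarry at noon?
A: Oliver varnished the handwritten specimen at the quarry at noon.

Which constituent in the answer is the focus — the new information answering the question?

The wh-word "who" asks about the subject (agent).
In the answer, "the handwritten specimen", "at the quarry" and "at noon" are given — repeated from the question.
The constituent filling the subject (agent) gap is "Oliver"; that is the focus and would carry nuclear stress.

Oliver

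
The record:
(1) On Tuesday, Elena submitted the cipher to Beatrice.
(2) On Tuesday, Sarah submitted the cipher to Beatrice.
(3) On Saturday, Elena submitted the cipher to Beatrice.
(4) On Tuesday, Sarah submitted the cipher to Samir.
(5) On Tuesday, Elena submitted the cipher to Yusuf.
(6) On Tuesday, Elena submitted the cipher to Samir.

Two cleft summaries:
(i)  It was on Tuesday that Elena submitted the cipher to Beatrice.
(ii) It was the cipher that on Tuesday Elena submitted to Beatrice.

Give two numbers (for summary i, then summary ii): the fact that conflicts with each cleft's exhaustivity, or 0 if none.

(i): focus "on Tuesday". Looking for Elena as agent and the cipher as thing and Beatrice as recipient with some other setting — fact (3) has on Saturday there. Refuted.
(ii): focus "the cipher". No fact shares Elena as agent and Beatrice as recipient and on Tuesday as setting with a different thing. 0.

3, 0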